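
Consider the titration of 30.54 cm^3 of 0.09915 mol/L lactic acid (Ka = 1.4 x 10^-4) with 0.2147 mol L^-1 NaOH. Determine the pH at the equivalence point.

8.34

n(HC3H5O3) = 0.09915 x 0.03054 = 0.003028 mol; V(NaOH) at equivalence = 0.003028/0.2147 = 0.01410 L.
At equivalence all the acid is converted to C3H5O3-; total volume = 0.03054 + 0.01410 = 0.04464 L, so [C3H5O3-] = 0.003028/0.04464 = 0.06783 M.
Kb = Kw/Ka = 1.0e-14 / 1.4 x 10^-4 = 7.14e-11.
[OH^-] = sqrt(Kb x [C3H5O3-]) = sqrt(7.14e-11 x 0.06783) = 2.20e-6 M.
pOH = 5.66, so pH = 14.00 - 5.66 = 8.34.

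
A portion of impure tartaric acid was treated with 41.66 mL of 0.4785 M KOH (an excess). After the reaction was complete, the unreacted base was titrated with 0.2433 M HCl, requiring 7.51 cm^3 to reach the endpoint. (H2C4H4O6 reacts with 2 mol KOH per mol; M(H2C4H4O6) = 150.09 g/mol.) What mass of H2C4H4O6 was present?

1.36 g

Total n(KOH) added = 0.4785 x 0.04166 = 0.01993 mol.
n(HCl) used = 0.2433 x 0.007510 = 0.001827 mol, which equals the excess n(KOH).
So n(KOH) consumed by the sample = 0.01993 - 0.001827 = 0.01811 mol.
n(H2C4H4O6) = 0.01811 / 2 = 0.009054 mol.
mass = 0.009054 mol x 150.09 g/mol = 1.36 g.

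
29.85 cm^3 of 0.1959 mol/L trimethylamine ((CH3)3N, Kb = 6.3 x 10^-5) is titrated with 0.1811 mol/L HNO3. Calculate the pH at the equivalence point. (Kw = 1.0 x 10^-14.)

5.41

n((CH3)3N) = 0.1959 x 0.02985 = 0.005848 mol; V(HNO3) at equivalence = 0.005848/0.1811 = 0.03229 L.
At equivalence the base is fully converted to (CH3)3NH+; total volume = 0.06214 L, so [(CH3)3NH+] = 0.005848/0.06214 = 0.09410 M.
Ka((CH3)3NH+) = Kw/Kb = 1.0e-14 / 6.3 x 10^-5 = 1.59e-10.
[H^+] = sqrt(Ka x [(CH3)3NH+]) = sqrt(1.59e-10 x 0.09410) = 3.86e-6 M.
pH = -log(3.86e-6) = 5.41.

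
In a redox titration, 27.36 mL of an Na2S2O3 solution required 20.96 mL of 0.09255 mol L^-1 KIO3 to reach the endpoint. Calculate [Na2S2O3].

n(KIO3) = 0.09255 x 0.02096 = 0.001940 mol.
From the balanced equation, 1 mol KIO3 reacts with 6 mol Na2S2O3, so n(Na2S2O3) = 0.001940 x 6/1 = 0.01164 mol.
[Na2S2O3] = 0.01164 / 0.02736 L = 0.425 M.

0.425 M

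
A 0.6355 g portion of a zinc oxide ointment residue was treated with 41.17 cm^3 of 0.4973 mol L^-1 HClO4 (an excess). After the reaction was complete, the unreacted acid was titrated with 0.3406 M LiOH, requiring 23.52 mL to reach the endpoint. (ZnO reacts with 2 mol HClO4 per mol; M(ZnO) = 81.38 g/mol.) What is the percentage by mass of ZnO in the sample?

Total n(HClO4) added = 0.4973 x 0.04117 = 0.02047 mol.
n(LiOH) used = 0.3406 x 0.02352 = 0.008011 mol, which equals the excess n(HClO4).
So n(HClO4) consumed by the sample = 0.02047 - 0.008011 = 0.01246 mol.
n(ZnO) = 0.01246 / 2 = 0.006231 mol.
mass ZnO = 0.006231 x 81.38 = 0.5071 g, so %ZnO = 0.5071/0.6355 x 100 = 79.8%.

79.8%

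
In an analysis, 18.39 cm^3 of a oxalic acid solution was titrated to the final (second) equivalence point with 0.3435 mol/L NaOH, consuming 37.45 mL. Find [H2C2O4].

0.350 M

n(NaOH) = 0.3435 x 0.03745 = 0.01286 mol.
At the final (second) equivalence point, 2 mol OH^- react per mol H2C2O4, so n(H2C2O4) = 0.01286 / 2 = 0.006432 mol.
[H2C2O4] = 0.006432 / 0.01839 L = 0.350 M.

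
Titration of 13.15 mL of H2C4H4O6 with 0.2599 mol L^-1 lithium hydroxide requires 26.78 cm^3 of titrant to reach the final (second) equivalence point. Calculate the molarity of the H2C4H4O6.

n(LiOH) = 0.2599 x 0.02678 = 0.006960 mol.
At the final (second) equivalence point, 2 mol OH^- react per mol H2C4H4O6, so n(H2C4H4O6) = 0.006960 / 2 = 0.003480 mol.
[H2C4H4O6] = 0.003480 / 0.01315 L = 0.265 M.

0.265 M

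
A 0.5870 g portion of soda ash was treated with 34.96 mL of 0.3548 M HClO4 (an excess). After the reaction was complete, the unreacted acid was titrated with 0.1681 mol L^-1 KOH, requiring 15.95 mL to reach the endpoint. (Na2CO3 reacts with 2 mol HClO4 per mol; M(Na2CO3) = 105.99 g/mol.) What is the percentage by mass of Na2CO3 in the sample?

Total n(HClO4) added = 0.3548 x 0.03496 = 0.01240 mol.
n(KOH) used = 0.1681 x 0.01595 = 0.002681 mol, which equals the excess n(HClO4).
So n(HClO4) consumed by the sample = 0.01240 - 0.002681 = 0.009723 mol.
n(Na2CO3) = 0.009723 / 2 = 0.004861 mol.
mass Na2CO3 = 0.004861 x 105.99 = 0.5152 g, so %Na2CO3 = 0.5152/0.5870 x 100 = 87.8%.

87.8%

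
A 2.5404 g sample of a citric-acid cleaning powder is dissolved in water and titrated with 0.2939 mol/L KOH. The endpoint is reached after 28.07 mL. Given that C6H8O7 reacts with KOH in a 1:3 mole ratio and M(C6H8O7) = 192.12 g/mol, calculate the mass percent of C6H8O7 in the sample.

20.8%

n(KOH) = 0.2939 x 0.02807 = 0.008250 mol.
n(C6H8O7) = 0.008250 / 3 = 0.002750 mol.
mass of C6H8O7 = 0.002750 x 192.12 = 0.5283 g.
% purity = 0.5283 / 2.5404 x 100 = 20.8%.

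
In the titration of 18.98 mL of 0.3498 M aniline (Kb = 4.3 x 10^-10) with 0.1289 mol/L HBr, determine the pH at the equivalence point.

2.83

n(C6H5NH2) = 0.3498 x 0.01898 = 0.006639 mol; V(HBr) at equivalence = 0.006639/0.1289 = 0.05151 L.
At equivalence the base is fully converted to C6H5NH3+; total volume = 0.07049 L, so [C6H5NH3+] = 0.006639/0.07049 = 0.09419 M.
Ka(C6H5NH3+) = Kw/Kb = 1.0e-14 / 4.3 x 10^-10 = 2.33e-5.
[H^+] = sqrt(Ka x [C6H5NH3+]) = sqrt(2.33e-5 x 0.09419) = 0.00148 M.
pH = -log(0.00148) = 2.83.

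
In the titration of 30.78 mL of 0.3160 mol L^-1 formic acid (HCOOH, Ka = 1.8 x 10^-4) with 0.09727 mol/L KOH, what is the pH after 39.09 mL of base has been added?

Initial n(HCOOH) = 0.3160 x 0.03078 = 0.009726 mol.
n(KOH) added = 0.09727 x 0.03909 = 0.003802 mol, converting that many moles of HCOOH to HCOO-.
Remaining n(HCOOH) = 0.005924 mol; n(HCOO-) = 0.003802 mol.
By Henderson-Hasselbalch, pH = pKa + log([A^-]/[HA]) = 3.74 + log(0.003802/0.005924) = 3.74 + (-0.19) = 3.55.

3.55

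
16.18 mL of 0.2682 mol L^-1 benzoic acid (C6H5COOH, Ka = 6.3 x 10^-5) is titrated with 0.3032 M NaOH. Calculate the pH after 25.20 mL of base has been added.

12.90

n(acid) = 0.2682 x 0.01618 = 0.004339 mol; n(NaOH) added = 0.3032 x 0.02520 = 0.007641 mol.
Base is in excess by 0.007641 - 0.004339 = 0.003301 mol in a total volume of 0.04138 L.
[OH^-] = 0.003301/0.04138 = 0.07978 M, so pOH = 1.10 and pH = 14.00 - 1.10 = 12.90.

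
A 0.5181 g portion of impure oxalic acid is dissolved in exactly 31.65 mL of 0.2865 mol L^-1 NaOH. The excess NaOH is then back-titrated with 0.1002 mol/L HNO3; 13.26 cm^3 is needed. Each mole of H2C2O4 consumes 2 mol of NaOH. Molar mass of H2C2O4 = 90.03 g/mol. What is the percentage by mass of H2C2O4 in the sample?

Total n(NaOH) added = 0.2865 x 0.03165 = 0.009068 mol.
n(HNO3) used = 0.1002 x 0.01326 = 0.001329 mol, which equals the excess n(NaOH).
So n(NaOH) consumed by the sample = 0.009068 - 0.001329 = 0.007739 mol.
n(H2C2O4) = 0.007739 / 2 = 0.003870 mol.
mass H2C2O4 = 0.003870 x 90.03 = 0.3484 g, so %H2C2O4 = 0.3484/0.5181 x 100 = 67.2%.

67.2%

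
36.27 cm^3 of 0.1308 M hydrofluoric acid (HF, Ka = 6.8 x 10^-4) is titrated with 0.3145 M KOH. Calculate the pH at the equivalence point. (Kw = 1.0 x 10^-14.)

n(HF) = 0.1308 x 0.03627 = 0.004744 mol; V(KOH) at equivalence = 0.004744/0.3145 = 0.01508 L.
At equivalence all the acid is converted to F-; total volume = 0.03627 + 0.01508 = 0.05135 L, so [F-] = 0.004744/0.05135 = 0.09238 M.
Kb = Kw/Ka = 1.0e-14 / 6.8 x 10^-4 = 1.47e-11.
[OH^-] = sqrt(Kb x [F-]) = sqrt(1.47e-11 x 0.09238) = 1.17e-6 M.
pOH = 5.93, so pH = 14.00 - 5.93 = 8.07.

8.07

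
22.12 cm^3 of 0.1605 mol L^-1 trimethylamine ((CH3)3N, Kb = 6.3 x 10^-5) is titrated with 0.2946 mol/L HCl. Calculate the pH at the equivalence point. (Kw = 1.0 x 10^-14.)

5.39

n((CH3)3N) = 0.1605 x 0.02212 = 0.003550 mol; V(HCl) at equivalence = 0.003550/0.2946 = 0.01205 L.
At equivalence the base is fully converted to (CH3)3NH+; total volume = 0.03417 L, so [(CH3)3NH+] = 0.003550/0.03417 = 0.1039 M.
Ka((CH3)3NH+) = Kw/Kb = 1.0e-14 / 6.3 x 10^-5 = 1.59e-10.
[H^+] = sqrt(Ka x [(CH3)3NH+]) = sqrt(1.59e-10 x 0.1039) = 4.06e-6 M.
pH = -log(4.06e-6) = 5.39.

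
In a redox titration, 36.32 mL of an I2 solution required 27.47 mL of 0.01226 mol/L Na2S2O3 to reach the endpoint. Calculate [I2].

n(Na2S2O3) = 0.01226 x 0.02747 = 0.0003368 mol.
From the balanced equation, 2 mol Na2S2O3 reacts with 1 mol I2, so n(I2) = 0.0003368 x 1/2 = 0.0001684 mol.
[I2] = 0.0001684 / 0.03632 L = 0.00464 M.

0.00464 M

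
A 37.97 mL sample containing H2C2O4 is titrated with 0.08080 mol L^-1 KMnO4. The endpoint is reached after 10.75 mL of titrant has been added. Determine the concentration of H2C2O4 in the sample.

0.0572 M

n(KMnO4) = 0.08080 x 0.01075 = 0.0008686 mol.
From the balanced equation, 2 mol KMnO4 reacts with 5 mol H2C2O4, so n(H2C2O4) = 0.0008686 x 5/2 = 0.002171 mol.
[H2C2O4] = 0.002171 / 0.03797 L = 0.0572 M.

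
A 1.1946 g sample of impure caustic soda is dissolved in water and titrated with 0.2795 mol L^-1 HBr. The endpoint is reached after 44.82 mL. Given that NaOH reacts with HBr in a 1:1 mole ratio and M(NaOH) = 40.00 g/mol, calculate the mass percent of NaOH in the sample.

41.9%

n(HBr) = 0.2795 x 0.04482 = 0.01253 mol.
n(NaOH) = 0.01253 / 1 = 0.01253 mol.
mass of NaOH = 0.01253 x 40.00 = 0.5011 g.
% purity = 0.5011 / 1.1946 x 100 = 41.9%.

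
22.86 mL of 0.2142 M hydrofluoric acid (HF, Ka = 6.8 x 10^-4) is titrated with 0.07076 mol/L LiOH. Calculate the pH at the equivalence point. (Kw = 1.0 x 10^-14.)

7.95

n(HF) = 0.2142 x 0.02286 = 0.004897 mol; V(LiOH) at equivalence = 0.004897/0.07076 = 0.06920 L.
At equivalence all the acid is converted to F-; total volume = 0.02286 + 0.06920 = 0.09206 L, so [F-] = 0.004897/0.09206 = 0.05319 M.
Kb = Kw/Ka = 1.0e-14 / 6.8 x 10^-4 = 1.47e-11.
[OH^-] = sqrt(Kb x [F-]) = sqrt(1.47e-11 x 0.05319) = 8.84e-7 M.
pOH = 6.05, so pH = 14.00 - 6.05 = 7.95.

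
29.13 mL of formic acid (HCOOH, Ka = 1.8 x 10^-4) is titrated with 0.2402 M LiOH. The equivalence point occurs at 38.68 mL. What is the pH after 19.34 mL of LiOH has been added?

3.74

19.34 mL is exactly half the equivalence volume (38.68/2), i.e. the half-equivalence point.
There, n(HA) = n(A^-), so pH = pKa = -log(1.8 x 10^-4) = 3.74.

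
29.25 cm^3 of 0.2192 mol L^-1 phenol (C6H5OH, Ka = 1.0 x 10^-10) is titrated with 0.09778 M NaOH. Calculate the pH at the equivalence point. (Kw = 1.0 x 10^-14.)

n(C6H5OH) = 0.2192 x 0.02925 = 0.006412 mol; V(NaOH) at equivalence = 0.006412/0.09778 = 0.06557 L.
At equivalence all the acid is converted to C6H5O-; total volume = 0.02925 + 0.06557 = 0.09482 L, so [C6H5O-] = 0.006412/0.09482 = 0.06762 M.
Kb = Kw/Ka = 1.0e-14 / 1.0 x 10^-10 = 0.000100.
[OH^-] = sqrt(Kb x [C6H5O-]) = sqrt(0.000100 x 0.06762) = 0.00260 M.
pOH = 2.58, so pH = 14.00 - 2.58 = 11.42.

11.42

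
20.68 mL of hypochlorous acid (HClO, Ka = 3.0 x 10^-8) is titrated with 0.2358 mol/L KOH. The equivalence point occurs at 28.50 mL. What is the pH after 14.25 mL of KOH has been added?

7.52

14.25 mL is exactly half the equivalence volume (28.50/2), i.e. the half-equivalence point.
There, n(HA) = n(A^-), so pH = pKa = -log(3.0 x 10^-8) = 7.52.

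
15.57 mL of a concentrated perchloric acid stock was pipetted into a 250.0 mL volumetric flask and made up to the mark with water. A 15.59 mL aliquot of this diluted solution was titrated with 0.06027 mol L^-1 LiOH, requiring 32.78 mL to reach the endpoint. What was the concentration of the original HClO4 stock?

2.03 M

n(LiOH) = 0.06027 x 0.03278 = 0.001976 mol.
n(HClO4) in the aliquot = 0.001976 mol.
[diluted HClO4] = 0.001976 / 0.01559 = 0.1267 M.
Dilution factor = 250.0/15.57 = 16.06, so [stock] = 0.1267 x 16.06 = 2.03 M.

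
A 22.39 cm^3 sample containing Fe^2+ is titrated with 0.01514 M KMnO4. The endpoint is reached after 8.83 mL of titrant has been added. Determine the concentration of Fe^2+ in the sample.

0.0299 M

n(KMnO4) = 0.01514 x 0.008830 = 0.0001337 mol.
From the balanced equation, 1 mol KMnO4 reacts with 5 mol Fe^2+, so n(Fe^2+) = 0.0001337 x 5/1 = 0.0006684 mol.
[Fe^2+] = 0.0006684 / 0.02239 L = 0.0299 M.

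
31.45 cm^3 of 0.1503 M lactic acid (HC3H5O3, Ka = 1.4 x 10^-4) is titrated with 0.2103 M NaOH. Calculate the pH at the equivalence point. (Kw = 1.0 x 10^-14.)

8.40

n(HC3H5O3) = 0.1503 x 0.03145 = 0.004727 mol; V(NaOH) at equivalence = 0.004727/0.2103 = 0.02248 L.
At equivalence all the acid is converted to C3H5O3-; total volume = 0.03145 + 0.02248 = 0.05393 L, so [C3H5O3-] = 0.004727/0.05393 = 0.08765 M.
Kb = Kw/Ka = 1.0e-14 / 1.4 x 10^-4 = 7.14e-11.
[OH^-] = sqrt(Kb x [C3H5O3-]) = sqrt(7.14e-11 x 0.08765) = 2.50e-6 M.
pOH = 5.60, so pH = 14.00 - 5.60 = 8.40.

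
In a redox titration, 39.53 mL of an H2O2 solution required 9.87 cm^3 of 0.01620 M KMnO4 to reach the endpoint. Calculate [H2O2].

n(KMnO4) = 0.01620 x 0.009870 = 0.0001599 mol.
From the balanced equation, 2 mol KMnO4 reacts with 5 mol H2O2, so n(H2O2) = 0.0001599 x 5/2 = 0.0003997 mol.
[H2O2] = 0.0003997 / 0.03953 L = 0.0101 M.

0.0101 M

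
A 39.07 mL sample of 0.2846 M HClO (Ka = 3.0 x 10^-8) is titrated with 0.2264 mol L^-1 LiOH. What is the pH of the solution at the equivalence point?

10.31

n(HClO) = 0.2846 x 0.03907 = 0.01112 mol; V(LiOH) at equivalence = 0.01112/0.2264 = 0.04911 L.
At equivalence all the acid is converted to ClO-; total volume = 0.03907 + 0.04911 = 0.08818 L, so [ClO-] = 0.01112/0.08818 = 0.1261 M.
Kb = Kw/Ka = 1.0e-14 / 3.0 x 10^-8 = 3.33e-7.
[OH^-] = sqrt(Kb x [ClO-]) = sqrt(3.33e-7 x 0.1261) = 0.000205 M.
pOH = 3.69, so pH = 14.00 - 3.69 = 10.31.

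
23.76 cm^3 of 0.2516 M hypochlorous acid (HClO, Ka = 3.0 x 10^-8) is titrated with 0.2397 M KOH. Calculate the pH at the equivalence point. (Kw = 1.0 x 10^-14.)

10.31

n(HClO) = 0.2516 x 0.02376 = 0.005978 mol; V(KOH) at equivalence = 0.005978/0.2397 = 0.02494 L.
At equivalence all the acid is converted to ClO-; total volume = 0.02376 + 0.02494 = 0.04870 L, so [ClO-] = 0.005978/0.04870 = 0.1228 M.
Kb = Kw/Ka = 1.0e-14 / 3.0 x 10^-8 = 3.33e-7.
[OH^-] = sqrt(Kb x [ClO-]) = sqrt(3.33e-7 x 0.1228) = 0.000202 M.
pOH = 3.69, so pH = 14.00 - 3.69 = 10.31.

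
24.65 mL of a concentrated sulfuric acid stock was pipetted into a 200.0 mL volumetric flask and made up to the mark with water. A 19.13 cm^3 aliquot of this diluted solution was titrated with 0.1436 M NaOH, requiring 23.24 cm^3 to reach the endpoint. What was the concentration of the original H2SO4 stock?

0.708 M

n(NaOH) = 0.1436 x 0.02324 = 0.003337 mol.
n(H2SO4) in the aliquot = 0.003337 x 1/2 = 0.001669 mol.
[diluted H2SO4] = 0.001669 / 0.01913 = 0.08723 M.
Dilution factor = 200.0/24.65 = 8.114, so [stock] = 0.08723 x 8.114 = 0.708 M.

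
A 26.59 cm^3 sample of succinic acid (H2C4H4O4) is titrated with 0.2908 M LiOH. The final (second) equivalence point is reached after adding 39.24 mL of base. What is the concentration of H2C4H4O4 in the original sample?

n(LiOH) = 0.2908 x 0.03924 = 0.01141 mol.
At the final (second) equivalence point, 2 mol OH^- react per mol H2C4H4O4, so n(H2C4H4O4) = 0.01141 / 2 = 0.005705 mol.
[H2C4H4O4] = 0.005705 / 0.02659 L = 0.215 M.

0.215 M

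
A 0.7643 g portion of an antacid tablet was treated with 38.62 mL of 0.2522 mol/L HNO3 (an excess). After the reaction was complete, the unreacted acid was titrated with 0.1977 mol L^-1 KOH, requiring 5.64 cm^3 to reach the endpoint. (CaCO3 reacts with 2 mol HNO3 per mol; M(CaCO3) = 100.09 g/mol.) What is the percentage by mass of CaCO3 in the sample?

Total n(HNO3) added = 0.2522 x 0.03862 = 0.009740 mol.
n(KOH) used = 0.1977 x 0.005640 = 0.001115 mol, which equals the excess n(HNO3).
So n(HNO3) consumed by the sample = 0.009740 - 0.001115 = 0.008625 mol.
n(CaCO3) = 0.008625 / 2 = 0.004312 mol.
mass CaCO3 = 0.004312 x 100.09 = 0.4316 g, so %CaCO3 = 0.4316/0.7643 x 100 = 56.5%.

56.5%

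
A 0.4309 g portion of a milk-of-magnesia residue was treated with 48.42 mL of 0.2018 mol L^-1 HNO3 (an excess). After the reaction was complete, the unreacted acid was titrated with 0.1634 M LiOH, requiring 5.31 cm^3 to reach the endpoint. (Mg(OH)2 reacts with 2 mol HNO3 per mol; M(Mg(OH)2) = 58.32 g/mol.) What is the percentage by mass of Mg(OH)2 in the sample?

Total n(HNO3) added = 0.2018 x 0.04842 = 0.009771 mol.
n(LiOH) used = 0.1634 x 0.005310 = 0.0008677 mol, which equals the excess n(HNO3).
So n(HNO3) consumed by the sample = 0.009771 - 0.0008677 = 0.008904 mol.
n(Mg(OH)2) = 0.008904 / 2 = 0.004452 mol.
mass Mg(OH)2 = 0.004452 x 58.32 = 0.2596 g, so %Mg(OH)2 = 0.2596/0.4309 x 100 = 60.3%.

60.3%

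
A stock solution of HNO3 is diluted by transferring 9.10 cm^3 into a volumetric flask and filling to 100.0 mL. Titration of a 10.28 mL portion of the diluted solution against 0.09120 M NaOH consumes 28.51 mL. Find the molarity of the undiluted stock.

n(NaOH) = 0.09120 x 0.02851 = 0.002600 mol.
n(HNO3) in the aliquot = 0.002600 mol.
[diluted HNO3] = 0.002600 / 0.01028 = 0.2529 M.
Dilution factor = 100.0/9.100 = 10.99, so [stock] = 0.2529 x 10.99 = 2.78 M.

2.78 M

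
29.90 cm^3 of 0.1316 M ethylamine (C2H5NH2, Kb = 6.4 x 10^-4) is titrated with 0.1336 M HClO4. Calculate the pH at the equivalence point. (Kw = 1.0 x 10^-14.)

n(C2H5NH2) = 0.1316 x 0.02990 = 0.003935 mol; V(HClO4) at equivalence = 0.003935/0.1336 = 0.02945 L.
At equivalence the base is fully converted to C2H5NH3+; total volume = 0.05935 L, so [C2H5NH3+] = 0.003935/0.05935 = 0.06630 M.
Ka(C2H5NH3+) = Kw/Kb = 1.0e-14 / 6.4 x 10^-4 = 1.56e-11.
[H^+] = sqrt(Ka x [C2H5NH3+]) = sqrt(1.56e-11 x 0.06630) = 1.02e-6 M.
pH = -log(1.02e-6) = 5.99.

5.99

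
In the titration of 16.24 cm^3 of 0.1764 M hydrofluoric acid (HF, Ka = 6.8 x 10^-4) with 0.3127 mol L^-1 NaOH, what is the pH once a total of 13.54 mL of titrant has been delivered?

n(acid) = 0.1764 x 0.01624 = 0.002865 mol; n(NaOH) added = 0.3127 x 0.01354 = 0.004234 mol.
Base is in excess by 0.004234 - 0.002865 = 0.001369 mol in a total volume of 0.02978 L.
[OH^-] = 0.001369/0.02978 = 0.04598 M, so pOH = 1.34 and pH = 14.00 - 1.34 = 12.66.

12.66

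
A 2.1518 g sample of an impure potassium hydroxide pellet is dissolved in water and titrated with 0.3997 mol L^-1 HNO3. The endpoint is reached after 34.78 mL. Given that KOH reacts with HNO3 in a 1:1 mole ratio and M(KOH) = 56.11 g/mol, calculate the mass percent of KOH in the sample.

36.2%

n(HNO3) = 0.3997 x 0.03478 = 0.01390 mol.
n(KOH) = 0.01390 / 1 = 0.01390 mol.
mass of KOH = 0.01390 x 56.11 = 0.7800 g.
% purity = 0.7800 / 2.1518 x 100 = 36.2%.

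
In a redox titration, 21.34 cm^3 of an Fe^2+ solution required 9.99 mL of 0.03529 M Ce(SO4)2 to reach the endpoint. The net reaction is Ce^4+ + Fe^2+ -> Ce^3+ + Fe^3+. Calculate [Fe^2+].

0.0165 M

n(Ce(SO4)2) = 0.03529 x 0.009990 = 0.0003525 mol.
From the balanced equation, 1 mol Ce(SO4)2 reacts with 1 mol Fe^2+, so n(Fe^2+) = 0.0003525 x 1/1 = 0.0003525 mol.
[Fe^2+] = 0.0003525 / 0.02134 L = 0.0165 M.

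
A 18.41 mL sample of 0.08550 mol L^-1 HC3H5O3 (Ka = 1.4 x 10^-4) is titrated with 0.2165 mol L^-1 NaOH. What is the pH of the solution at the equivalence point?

8.32

n(HC3H5O3) = 0.08550 x 0.01841 = 0.001574 mol; V(NaOH) at equivalence = 0.001574/0.2165 = 0.007270 L.
At equivalence all the acid is converted to C3H5O3-; total volume = 0.01841 + 0.007270 = 0.02568 L, so [C3H5O3-] = 0.001574/0.02568 = 0.06129 M.
Kb = Kw/Ka = 1.0e-14 / 1.4 x 10^-4 = 7.14e-11.
[OH^-] = sqrt(Kb x [C3H5O3-]) = sqrt(7.14e-11 x 0.06129) = 2.09e-6 M.
pOH = 5.68, so pH = 14.00 - 5.68 = 8.32.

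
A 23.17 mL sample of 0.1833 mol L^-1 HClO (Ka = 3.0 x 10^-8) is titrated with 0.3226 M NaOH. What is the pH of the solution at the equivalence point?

n(HClO) = 0.1833 x 0.02317 = 0.004247 mol; V(NaOH) at equivalence = 0.004247/0.3226 = 0.01317 L.
At equivalence all the acid is converted to ClO-; total volume = 0.02317 + 0.01317 = 0.03634 L, so [ClO-] = 0.004247/0.03634 = 0.1169 M.
Kb = Kw/Ka = 1.0e-14 / 3.0 x 10^-8 = 3.33e-7.
[OH^-] = sqrt(Kb x [ClO-]) = sqrt(3.33e-7 x 0.1169) = 0.000197 M.
pOH = 3.70, so pH = 14.00 - 3.70 = 10.30.

10.30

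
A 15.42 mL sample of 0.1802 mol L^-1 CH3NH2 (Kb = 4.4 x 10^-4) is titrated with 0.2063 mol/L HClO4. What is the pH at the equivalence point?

n(CH3NH2) = 0.1802 x 0.01542 = 0.002779 mol; V(HClO4) at equivalence = 0.002779/0.2063 = 0.01347 L.
At equivalence the base is fully converted to CH3NH3+; total volume = 0.02889 L, so [CH3NH3+] = 0.002779/0.02889 = 0.09618 M.
Ka(CH3NH3+) = Kw/Kb = 1.0e-14 / 4.4 x 10^-4 = 2.27e-11.
[H^+] = sqrt(Ka x [CH3NH3+]) = sqrt(2.27e-11 x 0.09618) = 1.48e-6 M.
pH = -log(1.48e-6) = 5.83.

5.83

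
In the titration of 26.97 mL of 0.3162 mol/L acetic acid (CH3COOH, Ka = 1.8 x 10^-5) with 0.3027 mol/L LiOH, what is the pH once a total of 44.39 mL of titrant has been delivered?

n(acid) = 0.3162 x 0.02697 = 0.008528 mol; n(LiOH) added = 0.3027 x 0.04439 = 0.01344 mol.
Base is in excess by 0.01344 - 0.008528 = 0.004909 mol in a total volume of 0.07136 L.
[OH^-] = 0.004909/0.07136 = 0.06879 M, so pOH = 1.16 and pH = 14.00 - 1.16 = 12.84.

12.84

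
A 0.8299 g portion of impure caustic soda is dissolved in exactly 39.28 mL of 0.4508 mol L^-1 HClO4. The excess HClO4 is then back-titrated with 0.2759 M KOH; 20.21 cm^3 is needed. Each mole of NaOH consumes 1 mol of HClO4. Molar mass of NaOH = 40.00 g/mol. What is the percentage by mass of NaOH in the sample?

58.5%

Total n(HClO4) added = 0.4508 x 0.03928 = 0.01771 mol.
n(KOH) used = 0.2759 x 0.02021 = 0.005576 mol, which equals the excess n(HClO4).
So n(HClO4) consumed by the sample = 0.01771 - 0.005576 = 0.01213 mol.
n(NaOH) = 0.01213 / 1 = 0.01213 mol.
mass NaOH = 0.01213 x 40.00 = 0.4853 g, so %NaOH = 0.4853/0.8299 x 100 = 58.5%.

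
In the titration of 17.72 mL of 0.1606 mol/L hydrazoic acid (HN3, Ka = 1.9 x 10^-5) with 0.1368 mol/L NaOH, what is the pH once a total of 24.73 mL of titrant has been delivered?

12.10

n(acid) = 0.1606 x 0.01772 = 0.002846 mol; n(NaOH) added = 0.1368 x 0.02473 = 0.003383 mol.
Base is in excess by 0.003383 - 0.002846 = 0.0005372 mol in a total volume of 0.04245 L.
[OH^-] = 0.0005372/0.04245 = 0.01266 M, so pOH = 1.90 and pH = 14.00 - 1.90 = 12.10.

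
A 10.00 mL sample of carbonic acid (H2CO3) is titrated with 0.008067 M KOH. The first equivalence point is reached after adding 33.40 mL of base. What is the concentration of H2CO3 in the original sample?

n(KOH) = 0.008067 x 0.03340 = 0.0002694 mol.
At the first equivalence point, 1 mol OH^- react per mol H2CO3, so n(H2CO3) = 0.0002694 / 1 = 0.0002694 mol.
[H2CO3] = 0.0002694 / 0.01000 L = 0.0269 M.

0.0269 M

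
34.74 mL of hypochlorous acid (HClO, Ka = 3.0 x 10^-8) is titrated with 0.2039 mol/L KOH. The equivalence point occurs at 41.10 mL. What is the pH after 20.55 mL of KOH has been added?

7.52

20.55 mL is exactly half the equivalence volume (41.10/2), i.e. the half-equivalence point.
There, n(HA) = n(A^-), so pH = pKa = -log(3.0 x 10^-8) = 7.52.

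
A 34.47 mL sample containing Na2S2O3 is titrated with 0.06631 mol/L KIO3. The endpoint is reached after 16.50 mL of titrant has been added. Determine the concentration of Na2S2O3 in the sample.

n(KIO3) = 0.06631 x 0.01650 = 0.001094 mol.
From the balanced equation, 1 mol KIO3 reacts with 6 mol Na2S2O3, so n(Na2S2O3) = 0.001094 x 6/1 = 0.006565 mol.
[Na2S2O3] = 0.006565 / 0.03447 L = 0.190 M.

0.190 M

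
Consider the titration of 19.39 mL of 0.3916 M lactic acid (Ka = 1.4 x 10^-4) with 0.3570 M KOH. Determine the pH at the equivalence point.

8.56

n(HC3H5O3) = 0.3916 x 0.01939 = 0.007593 mol; V(KOH) at equivalence = 0.007593/0.3570 = 0.02127 L.
At equivalence all the acid is converted to C3H5O3-; total volume = 0.01939 + 0.02127 = 0.04066 L, so [C3H5O3-] = 0.007593/0.04066 = 0.1868 M.
Kb = Kw/Ka = 1.0e-14 / 1.4 x 10^-4 = 7.14e-11.
[OH^-] = sqrt(Kb x [C3H5O3-]) = sqrt(7.14e-11 x 0.1868) = 3.65e-6 M.
pOH = 5.44, so pH = 14.00 - 5.44 = 8.56.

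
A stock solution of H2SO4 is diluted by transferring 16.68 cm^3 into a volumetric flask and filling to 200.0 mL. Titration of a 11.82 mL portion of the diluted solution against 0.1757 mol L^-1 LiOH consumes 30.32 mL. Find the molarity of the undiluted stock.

2.70 M

n(LiOH) = 0.1757 x 0.03032 = 0.005327 mol.
n(H2SO4) in the aliquot = 0.005327 x 1/2 = 0.002664 mol.
[diluted H2SO4] = 0.002664 / 0.01182 = 0.2253 M.
Dilution factor = 200.0/16.68 = 11.99, so [stock] = 0.2253 x 11.99 = 2.70 M.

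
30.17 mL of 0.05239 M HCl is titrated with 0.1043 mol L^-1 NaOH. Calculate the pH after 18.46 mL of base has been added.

n(acid) = 0.05239 x 0.03017 = 0.001581 mol; n(NaOH) added = 0.1043 x 0.01846 = 0.001925 mol.
Base is in excess by 0.001925 - 0.001581 = 0.0003448 mol in a total volume of 0.04863 L.
[OH^-] = 0.0003448/0.04863 = 0.007090 M, so pOH = 2.15 and pH = 14.00 - 2.15 = 11.85.

11.85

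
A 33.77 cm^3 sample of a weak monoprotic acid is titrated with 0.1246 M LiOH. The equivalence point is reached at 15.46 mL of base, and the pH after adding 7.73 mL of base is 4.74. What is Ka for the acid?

1.8 x 10^-5

7.73 mL is half of the equivalence volume, so this is the half-equivalence point where [HA] = [A^-].
At half-equivalence pH = pKa, so pKa = 4.74.
Ka = 10^(-4.74) = 1.8 x 10^-5.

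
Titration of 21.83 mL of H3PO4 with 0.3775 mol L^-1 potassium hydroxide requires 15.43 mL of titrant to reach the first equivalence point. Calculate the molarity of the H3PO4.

0.267 M

n(KOH) = 0.3775 x 0.01543 = 0.005825 mol.
At the first equivalence point, 1 mol OH^- react per mol H3PO4, so n(H3PO4) = 0.005825 / 1 = 0.005825 mol.
[H3PO4] = 0.005825 / 0.02183 L = 0.267 M.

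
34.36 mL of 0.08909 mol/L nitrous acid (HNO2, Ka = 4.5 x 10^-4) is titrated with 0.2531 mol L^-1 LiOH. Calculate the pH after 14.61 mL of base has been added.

n(acid) = 0.08909 x 0.03436 = 0.003061 mol; n(LiOH) added = 0.2531 x 0.01461 = 0.003698 mol.
Base is in excess by 0.003698 - 0.003061 = 0.0006367 mol in a total volume of 0.04897 L.
[OH^-] = 0.0006367/0.04897 = 0.01300 M, so pOH = 1.89 and pH = 14.00 - 1.89 = 12.11.

12.11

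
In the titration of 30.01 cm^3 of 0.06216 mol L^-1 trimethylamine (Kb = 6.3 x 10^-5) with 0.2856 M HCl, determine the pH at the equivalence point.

5.55

n((CH3)3N) = 0.06216 x 0.03001 = 0.001865 mol; V(HCl) at equivalence = 0.001865/0.2856 = 0.006532 L.
At equivalence the base is fully converted to (CH3)3NH+; total volume = 0.03654 L, so [(CH3)3NH+] = 0.001865/0.03654 = 0.05105 M.
Ka((CH3)3NH+) = Kw/Kb = 1.0e-14 / 6.3 x 10^-5 = 1.59e-10.
[H^+] = sqrt(Ka x [(CH3)3NH+]) = sqrt(1.59e-10 x 0.05105) = 2.85e-6 M.
pH = -log(2.85e-6) = 5.55.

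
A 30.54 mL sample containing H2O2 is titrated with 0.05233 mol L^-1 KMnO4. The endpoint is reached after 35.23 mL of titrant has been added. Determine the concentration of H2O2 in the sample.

0.151 M

n(KMnO4) = 0.05233 x 0.03523 = 0.001844 mol.
From the balanced equation, 2 mol KMnO4 reacts with 5 mol H2O2, so n(H2O2) = 0.001844 x 5/2 = 0.004609 mol.
[H2O2] = 0.004609 / 0.03054 L = 0.151 M.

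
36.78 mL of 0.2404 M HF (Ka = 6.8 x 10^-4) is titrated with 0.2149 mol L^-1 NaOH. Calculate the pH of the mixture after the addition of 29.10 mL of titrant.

Initial n(HF) = 0.2404 x 0.03678 = 0.008842 mol.
n(NaOH) added = 0.2149 x 0.02910 = 0.006254 mol, converting that many moles of HF to F-.
Remaining n(HF) = 0.002588 mol; n(F-) = 0.006254 mol.
By Henderson-Hasselbalch, pH = pKa + log([A^-]/[HA]) = 3.17 + log(0.006254/0.002588) = 3.17 + (+0.38) = 3.55.

3.55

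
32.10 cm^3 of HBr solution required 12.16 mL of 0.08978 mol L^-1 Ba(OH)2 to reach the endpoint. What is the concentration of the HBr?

0.0680 M

n(Ba(OH)2) delivered = 0.08978 x 0.01216 = 0.001092 mol.
The reaction is 2 HBr + 1 Ba(OH)2, so n(HBr) = 0.001092 x 2/1 = 0.002183 mol.
[HBr] = 0.002183 mol / 0.03210 L = 0.0680 M.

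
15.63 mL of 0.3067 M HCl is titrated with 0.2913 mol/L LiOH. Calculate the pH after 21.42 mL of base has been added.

12.59

n(acid) = 0.3067 x 0.01563 = 0.004794 mol; n(LiOH) added = 0.2913 x 0.02142 = 0.006240 mol.
Base is in excess by 0.006240 - 0.004794 = 0.001446 mol in a total volume of 0.03705 L.
[OH^-] = 0.001446/0.03705 = 0.03903 M, so pOH = 1.41 and pH = 14.00 - 1.41 = 12.59.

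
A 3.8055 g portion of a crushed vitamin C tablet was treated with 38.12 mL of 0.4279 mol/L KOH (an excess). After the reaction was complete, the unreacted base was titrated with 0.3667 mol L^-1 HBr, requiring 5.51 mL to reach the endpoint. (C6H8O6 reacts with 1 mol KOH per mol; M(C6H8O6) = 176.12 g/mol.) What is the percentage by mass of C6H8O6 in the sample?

66.1%

Total n(KOH) added = 0.4279 x 0.03812 = 0.01631 mol.
n(HBr) used = 0.3667 x 0.005510 = 0.002021 mol, which equals the excess n(KOH).
So n(KOH) consumed by the sample = 0.01631 - 0.002021 = 0.01429 mol.
n(C6H8O6) = 0.01429 / 1 = 0.01429 mol.
mass C6H8O6 = 0.01429 x 176.12 = 2.517 g, so %C6H8O6 = 2.517/3.8055 x 100 = 66.1%.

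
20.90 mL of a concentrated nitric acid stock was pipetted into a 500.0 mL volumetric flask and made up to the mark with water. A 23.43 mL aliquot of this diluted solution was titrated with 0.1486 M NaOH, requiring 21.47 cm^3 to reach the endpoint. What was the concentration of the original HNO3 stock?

3.26 M

n(NaOH) = 0.1486 x 0.02147 = 0.003190 mol.
n(HNO3) in the aliquot = 0.003190 mol.
[diluted HNO3] = 0.003190 / 0.02343 = 0.1362 M.
Dilution factor = 500.0/20.90 = 23.92, so [stock] = 0.1362 x 23.92 = 3.26 M.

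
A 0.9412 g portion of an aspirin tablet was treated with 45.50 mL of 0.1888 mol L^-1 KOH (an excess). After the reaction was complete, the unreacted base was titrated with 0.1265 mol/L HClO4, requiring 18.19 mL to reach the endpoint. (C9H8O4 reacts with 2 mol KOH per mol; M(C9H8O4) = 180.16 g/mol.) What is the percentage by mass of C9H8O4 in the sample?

60.2%

Total n(KOH) added = 0.1888 x 0.04550 = 0.008590 mol.
n(HClO4) used = 0.1265 x 0.01819 = 0.002301 mol, which equals the excess n(KOH).
So n(KOH) consumed by the sample = 0.008590 - 0.002301 = 0.006289 mol.
n(C9H8O4) = 0.006289 / 2 = 0.003145 mol.
mass C9H8O4 = 0.003145 x 180.16 = 0.5665 g, so %C9H8O4 = 0.5665/0.9412 x 100 = 60.2%.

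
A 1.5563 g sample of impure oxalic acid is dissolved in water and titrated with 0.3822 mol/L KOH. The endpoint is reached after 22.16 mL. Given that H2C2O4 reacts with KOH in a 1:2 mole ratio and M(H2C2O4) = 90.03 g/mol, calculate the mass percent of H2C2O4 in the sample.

24.5%

n(KOH) = 0.3822 x 0.02216 = 0.008470 mol.
n(H2C2O4) = 0.008470 / 2 = 0.004235 mol.
mass of H2C2O4 = 0.004235 x 90.03 = 0.3813 g.
% purity = 0.3813 / 1.5563 x 100 = 24.5%.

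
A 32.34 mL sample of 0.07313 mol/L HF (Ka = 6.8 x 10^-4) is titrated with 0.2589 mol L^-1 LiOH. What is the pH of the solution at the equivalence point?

n(HF) = 0.07313 x 0.03234 = 0.002365 mol; V(LiOH) at equivalence = 0.002365/0.2589 = 0.009135 L.
At equivalence all the acid is converted to F-; total volume = 0.03234 + 0.009135 = 0.04147 L, so [F-] = 0.002365/0.04147 = 0.05702 M.
Kb = Kw/Ka = 1.0e-14 / 6.8 x 10^-4 = 1.47e-11.
[OH^-] = sqrt(Kb x [F-]) = sqrt(1.47e-11 x 0.05702) = 9.16e-7 M.
pOH = 6.04, so pH = 14.00 - 6.04 = 7.96.

7.96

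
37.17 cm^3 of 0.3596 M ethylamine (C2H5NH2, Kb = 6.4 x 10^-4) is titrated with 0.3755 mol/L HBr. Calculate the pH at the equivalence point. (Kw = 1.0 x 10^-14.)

n(C2H5NH2) = 0.3596 x 0.03717 = 0.01337 mol; V(HBr) at equivalence = 0.01337/0.3755 = 0.03560 L.
At equivalence the base is fully converted to C2H5NH3+; total volume = 0.07277 L, so [C2H5NH3+] = 0.01337/0.07277 = 0.1837 M.
Ka(C2H5NH3+) = Kw/Kb = 1.0e-14 / 6.4 x 10^-4 = 1.56e-11.
[H^+] = sqrt(Ka x [C2H5NH3+]) = sqrt(1.56e-11 x 0.1837) = 1.69e-6 M.
pH = -log(1.69e-6) = 5.77.

5.77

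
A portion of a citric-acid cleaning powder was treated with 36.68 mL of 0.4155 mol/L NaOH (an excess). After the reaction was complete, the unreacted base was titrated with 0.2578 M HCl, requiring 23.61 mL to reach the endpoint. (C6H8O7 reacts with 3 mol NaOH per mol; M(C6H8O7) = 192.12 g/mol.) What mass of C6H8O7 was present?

Total n(NaOH) added = 0.4155 x 0.03668 = 0.01524 mol.
n(HCl) used = 0.2578 x 0.02361 = 0.006087 mol, which equals the excess n(NaOH).
So n(NaOH) consumed by the sample = 0.01524 - 0.006087 = 0.009154 mol.
n(C6H8O7) = 0.009154 / 3 = 0.003051 mol.
mass = 0.003051 mol x 192.12 g/mol = 0.586 g.

0.586 g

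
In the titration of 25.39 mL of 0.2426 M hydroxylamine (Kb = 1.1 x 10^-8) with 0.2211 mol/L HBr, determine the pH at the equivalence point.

3.49

n(NH2OH) = 0.2426 x 0.02539 = 0.006160 mol; V(HBr) at equivalence = 0.006160/0.2211 = 0.02786 L.
At equivalence the base is fully converted to NH3OH+; total volume = 0.05325 L, so [NH3OH+] = 0.006160/0.05325 = 0.1157 M.
Ka(NH3OH+) = Kw/Kb = 1.0e-14 / 1.1 x 10^-8 = 9.09e-7.
[H^+] = sqrt(Ka x [NH3OH+]) = sqrt(9.09e-7 x 0.1157) = 0.000324 M.
pH = -log(0.000324) = 3.49.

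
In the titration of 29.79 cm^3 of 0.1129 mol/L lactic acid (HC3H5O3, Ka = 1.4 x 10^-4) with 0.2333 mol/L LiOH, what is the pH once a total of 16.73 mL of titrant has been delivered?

n(acid) = 0.1129 x 0.02979 = 0.003363 mol; n(LiOH) added = 0.2333 x 0.01673 = 0.003903 mol.
Base is in excess by 0.003903 - 0.003363 = 0.0005398 mol in a total volume of 0.04652 L.
[OH^-] = 0.0005398/0.04652 = 0.01160 M, so pOH = 1.94 and pH = 14.00 - 1.94 = 12.06.

12.06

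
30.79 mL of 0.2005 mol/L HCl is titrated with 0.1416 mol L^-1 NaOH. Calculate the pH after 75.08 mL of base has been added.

12.62

n(acid) = 0.2005 x 0.03079 = 0.006173 mol; n(NaOH) added = 0.1416 x 0.07508 = 0.01063 mol.
Base is in excess by 0.01063 - 0.006173 = 0.004458 mol in a total volume of 0.1059 L.
[OH^-] = 0.004458/0.1059 = 0.04211 M, so pOH = 1.38 and pH = 14.00 - 1.38 = 12.62.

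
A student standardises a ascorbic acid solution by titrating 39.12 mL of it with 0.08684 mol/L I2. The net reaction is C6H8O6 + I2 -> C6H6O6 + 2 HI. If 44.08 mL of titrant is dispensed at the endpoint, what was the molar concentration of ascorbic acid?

n(I2) = 0.08684 x 0.04408 = 0.003828 mol.
From the balanced equation, 1 mol I2 reacts with 1 mol ascorbic acid, so n(ascorbic acid) = 0.003828 x 1/1 = 0.003828 mol.
[ascorbic acid] = 0.003828 / 0.03912 L = 0.0979 M.

0.0979 M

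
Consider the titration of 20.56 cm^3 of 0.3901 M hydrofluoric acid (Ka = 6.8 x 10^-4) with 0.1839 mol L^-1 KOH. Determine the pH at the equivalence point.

8.13

n(HF) = 0.3901 x 0.02056 = 0.008020 mol; V(KOH) at equivalence = 0.008020/0.1839 = 0.04361 L.
At equivalence all the acid is converted to F-; total volume = 0.02056 + 0.04361 = 0.06417 L, so [F-] = 0.008020/0.06417 = 0.1250 M.
Kb = Kw/Ka = 1.0e-14 / 6.8 x 10^-4 = 1.47e-11.
[OH^-] = sqrt(Kb x [F-]) = sqrt(1.47e-11 x 0.1250) = 1.36e-6 M.
pOH = 5.87, so pH = 14.00 - 5.87 = 8.13.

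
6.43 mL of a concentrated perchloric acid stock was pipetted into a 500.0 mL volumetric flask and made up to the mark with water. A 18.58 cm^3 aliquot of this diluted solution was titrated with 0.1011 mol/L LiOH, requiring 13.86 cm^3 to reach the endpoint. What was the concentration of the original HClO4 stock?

5.86 M

n(LiOH) = 0.1011 x 0.01386 = 0.001401 mol.
n(HClO4) in the aliquot = 0.001401 mol.
[diluted HClO4] = 0.001401 / 0.01858 = 0.07542 M.
Dilution factor = 500.0/6.430 = 77.76, so [stock] = 0.07542 x 77.76 = 5.86 M.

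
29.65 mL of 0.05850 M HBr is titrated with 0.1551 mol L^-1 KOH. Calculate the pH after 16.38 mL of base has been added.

12.24

n(acid) = 0.05850 x 0.02965 = 0.001735 mol; n(KOH) added = 0.1551 x 0.01638 = 0.002541 mol.
Base is in excess by 0.002541 - 0.001735 = 0.0008060 mol in a total volume of 0.04603 L.
[OH^-] = 0.0008060/0.04603 = 0.01751 M, so pOH = 1.76 and pH = 14.00 - 1.76 = 12.24.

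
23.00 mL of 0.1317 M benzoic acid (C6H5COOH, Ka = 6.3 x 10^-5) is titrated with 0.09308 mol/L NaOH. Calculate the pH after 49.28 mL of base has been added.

12.33

n(acid) = 0.1317 x 0.02300 = 0.003029 mol; n(NaOH) added = 0.09308 x 0.04928 = 0.004587 mol.
Base is in excess by 0.004587 - 0.003029 = 0.001558 mol in a total volume of 0.07228 L.
[OH^-] = 0.001558/0.07228 = 0.02155 M, so pOH = 1.67 and pH = 14.00 - 1.67 = 12.33.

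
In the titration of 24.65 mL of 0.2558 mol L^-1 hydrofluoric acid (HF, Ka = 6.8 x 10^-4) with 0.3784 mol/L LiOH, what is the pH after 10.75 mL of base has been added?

3.43

Initial n(HF) = 0.2558 x 0.02465 = 0.006305 mol.
n(LiOH) added = 0.3784 x 0.01075 = 0.004068 mol, converting that many moles of HF to F-.
Remaining n(HF) = 0.002238 mol; n(F-) = 0.004068 mol.
By Henderson-Hasselbalch, pH = pKa + log([A^-]/[HA]) = 3.17 + log(0.004068/0.002238) = 3.17 + (+0.26) = 3.43.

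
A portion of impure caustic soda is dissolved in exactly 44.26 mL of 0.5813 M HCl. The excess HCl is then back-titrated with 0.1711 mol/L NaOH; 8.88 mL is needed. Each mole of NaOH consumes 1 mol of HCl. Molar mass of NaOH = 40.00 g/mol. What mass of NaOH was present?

0.968 g

Total n(HCl) added = 0.5813 x 0.04426 = 0.02573 mol.
n(NaOH) used = 0.1711 x 0.008880 = 0.001519 mol, which equals the excess n(HCl).
So n(HCl) consumed by the sample = 0.02573 - 0.001519 = 0.02421 mol.
n(NaOH) = 0.02421 / 1 = 0.02421 mol.
mass = 0.02421 mol x 40.00 g/mol = 0.968 g.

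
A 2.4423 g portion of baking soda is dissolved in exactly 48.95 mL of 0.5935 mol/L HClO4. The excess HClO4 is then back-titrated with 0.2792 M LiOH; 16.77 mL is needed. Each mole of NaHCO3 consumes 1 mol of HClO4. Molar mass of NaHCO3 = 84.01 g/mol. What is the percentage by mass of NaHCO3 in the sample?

83.8%

Total n(HClO4) added = 0.5935 x 0.04895 = 0.02905 mol.
n(LiOH) used = 0.2792 x 0.01677 = 0.004682 mol, which equals the excess n(HClO4).
So n(HClO4) consumed by the sample = 0.02905 - 0.004682 = 0.02437 mol.
n(NaHCO3) = 0.02437 / 1 = 0.02437 mol.
mass NaHCO3 = 0.02437 x 84.01 = 2.047 g, so %NaHCO3 = 2.047/2.4423 x 100 = 83.8%.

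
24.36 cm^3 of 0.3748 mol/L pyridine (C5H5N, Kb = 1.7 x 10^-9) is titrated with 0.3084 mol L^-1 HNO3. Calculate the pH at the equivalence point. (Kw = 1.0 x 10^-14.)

3.00

n(C5H5N) = 0.3748 x 0.02436 = 0.009130 mol; V(HNO3) at equivalence = 0.009130/0.3084 = 0.02960 L.
At equivalence the base is fully converted to C5H5NH+; total volume = 0.05396 L, so [C5H5NH+] = 0.009130/0.05396 = 0.1692 M.
Ka(C5H5NH+) = Kw/Kb = 1.0e-14 / 1.7 x 10^-9 = 5.88e-6.
[H^+] = sqrt(Ka x [C5H5NH+]) = sqrt(5.88e-6 x 0.1692) = 0.000998 M.
pH = -log(0.000998) = 3.00.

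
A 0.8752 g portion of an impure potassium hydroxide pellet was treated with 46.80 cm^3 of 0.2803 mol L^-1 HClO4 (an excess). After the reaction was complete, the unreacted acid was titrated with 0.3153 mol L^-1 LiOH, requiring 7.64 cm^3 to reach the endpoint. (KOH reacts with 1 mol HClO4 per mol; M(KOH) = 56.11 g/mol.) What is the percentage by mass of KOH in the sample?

68.7%

Total n(HClO4) added = 0.2803 x 0.04680 = 0.01312 mol.
n(LiOH) used = 0.3153 x 0.007640 = 0.002409 mol, which equals the excess n(HClO4).
So n(HClO4) consumed by the sample = 0.01312 - 0.002409 = 0.01071 mol.
n(KOH) = 0.01071 / 1 = 0.01071 mol.
mass KOH = 0.01071 x 56.11 = 0.6009 g, so %KOH = 0.6009/0.8752 x 100 = 68.7%.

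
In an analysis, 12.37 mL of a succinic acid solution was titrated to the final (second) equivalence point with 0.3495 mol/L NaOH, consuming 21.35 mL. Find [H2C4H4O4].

n(NaOH) = 0.3495 x 0.02135 = 0.007462 mol.
At the final (second) equivalence point, 2 mol OH^- react per mol H2C4H4O4, so n(H2C4H4O4) = 0.007462 / 2 = 0.003731 mol.
[H2C4H4O4] = 0.003731 / 0.01237 L = 0.302 M.

0.302 M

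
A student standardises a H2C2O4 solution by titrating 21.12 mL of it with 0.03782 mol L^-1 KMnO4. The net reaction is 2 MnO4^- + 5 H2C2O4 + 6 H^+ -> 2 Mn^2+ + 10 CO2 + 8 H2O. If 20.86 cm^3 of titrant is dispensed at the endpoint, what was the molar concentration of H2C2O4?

n(KMnO4) = 0.03782 x 0.02086 = 0.0007889 mol.
From the balanced equation, 2 mol KMnO4 reacts with 5 mol H2C2O4, so n(H2C2O4) = 0.0007889 x 5/2 = 0.001972 mol.
[H2C2O4] = 0.001972 / 0.02112 L = 0.0934 M.

0.0934 M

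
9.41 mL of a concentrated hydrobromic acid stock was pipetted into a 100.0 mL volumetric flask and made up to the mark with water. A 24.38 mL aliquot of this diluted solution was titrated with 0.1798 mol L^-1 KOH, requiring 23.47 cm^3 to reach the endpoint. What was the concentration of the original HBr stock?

1.84 M

n(KOH) = 0.1798 x 0.02347 = 0.004220 mol.
n(HBr) in the aliquot = 0.004220 mol.
[diluted HBr] = 0.004220 / 0.02438 = 0.1731 M.
Dilution factor = 100.0/9.410 = 10.63, so [stock] = 0.1731 x 10.63 = 1.84 M.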